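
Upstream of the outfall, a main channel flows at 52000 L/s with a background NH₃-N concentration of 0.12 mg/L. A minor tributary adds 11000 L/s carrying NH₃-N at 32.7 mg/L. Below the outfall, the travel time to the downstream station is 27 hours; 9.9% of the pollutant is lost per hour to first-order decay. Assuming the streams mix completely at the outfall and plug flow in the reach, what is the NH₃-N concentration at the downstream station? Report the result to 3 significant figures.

0.348 mg/L

Flow-weighted average: C = (52000·0.1200 + 11000·32.70) / 63000 = 365900/63000 = 5.809 mg/L.
9.9%/h lost → k = −ln(1 − 0.099) = 0.1043 h⁻¹.
After decay, C = 5.809 × e^(−kt) = 5.809 × 0.05992 = 0.3480 mg/L.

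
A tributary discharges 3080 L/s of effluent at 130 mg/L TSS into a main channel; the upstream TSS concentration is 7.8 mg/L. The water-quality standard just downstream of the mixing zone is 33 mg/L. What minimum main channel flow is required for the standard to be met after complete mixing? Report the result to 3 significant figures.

Set C_mix = 33: (Q·7.800 + 3080·130.0) / (Q + 3080) = 33
→ Q = 3080·(130.0 − 33)/(33 − 7.800) = 11860 L/s.

11900 L/s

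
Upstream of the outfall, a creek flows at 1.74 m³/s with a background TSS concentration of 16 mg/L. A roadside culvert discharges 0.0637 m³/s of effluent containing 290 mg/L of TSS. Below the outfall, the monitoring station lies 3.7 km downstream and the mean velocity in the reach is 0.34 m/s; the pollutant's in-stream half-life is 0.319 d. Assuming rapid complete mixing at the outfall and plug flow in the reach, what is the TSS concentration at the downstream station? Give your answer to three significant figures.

19.5 mg/L

Mixed concentration C = ΣQC/ΣQ = (1.740·16.00 + 0.06370·290.0) / 1.804 = 46.31/1.804 = 25.68 mg/L.
Travel time t = 3.7·1000 / 0.34 = 10880 s = 3.023 h.
Half-life 0.319 d → k = ln 2 / 0.319 = 2.173 d⁻¹.
Applying C = C₀e^(−kt): 25.68 × 0.7606 = 19.53 mg/L.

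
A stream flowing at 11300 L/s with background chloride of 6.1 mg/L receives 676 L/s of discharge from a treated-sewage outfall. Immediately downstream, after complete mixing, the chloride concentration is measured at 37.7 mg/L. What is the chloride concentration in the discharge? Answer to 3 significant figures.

566 mg/L

Mass balance: 11300·6.100 + 676.0·Cₑ = 11980·37.70
→ Cₑ = (11980·37.70 − 11300·6.100) / 676.0 = 565.9 mg/L.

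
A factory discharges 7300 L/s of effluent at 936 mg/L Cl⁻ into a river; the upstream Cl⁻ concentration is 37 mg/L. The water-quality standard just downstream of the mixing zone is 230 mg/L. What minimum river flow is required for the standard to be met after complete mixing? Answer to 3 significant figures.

26700 L/s

Set C_mix = 230: (Q·37.00 + 7300·936.0) / (Q + 7300) = 230
→ Q = 7300·(936.0 − 230)/(230 − 37.00) = 26700 L/s.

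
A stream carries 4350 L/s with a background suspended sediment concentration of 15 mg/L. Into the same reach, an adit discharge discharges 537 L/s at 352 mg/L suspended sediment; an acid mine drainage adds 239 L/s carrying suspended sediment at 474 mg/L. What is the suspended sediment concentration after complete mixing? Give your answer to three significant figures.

After mixing, C = (4350·15.00 + 537.0·352.0 + 239.0·474.0) / 5126 = 367600/5126 = 71.71 mg/L.

71.7 mg/L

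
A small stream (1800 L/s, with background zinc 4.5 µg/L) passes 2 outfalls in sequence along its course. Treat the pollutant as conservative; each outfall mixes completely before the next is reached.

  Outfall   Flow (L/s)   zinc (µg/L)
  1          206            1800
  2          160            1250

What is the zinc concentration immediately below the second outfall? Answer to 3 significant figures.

267 µg/L

Below outfall 1: Q → 2006 L/s, C = (1800·4.500 + 206.0·1800)/2006 = 188.9 µg/L.
Below outfall 2: Q → 2166 L/s, C = (2006·188.9 + 160.0·1250)/2166 = 267.3 µg/L.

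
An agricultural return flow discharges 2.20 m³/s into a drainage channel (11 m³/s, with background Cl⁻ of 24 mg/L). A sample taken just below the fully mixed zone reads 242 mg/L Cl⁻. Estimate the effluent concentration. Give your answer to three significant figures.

Mass balance: 11.00·24.00 + 2.200·Cₑ = 13.20·242.0
→ Cₑ = (13.20·242.0 − 11.00·24.00) / 2.200 = 1332 mg/L.

1330 mg/L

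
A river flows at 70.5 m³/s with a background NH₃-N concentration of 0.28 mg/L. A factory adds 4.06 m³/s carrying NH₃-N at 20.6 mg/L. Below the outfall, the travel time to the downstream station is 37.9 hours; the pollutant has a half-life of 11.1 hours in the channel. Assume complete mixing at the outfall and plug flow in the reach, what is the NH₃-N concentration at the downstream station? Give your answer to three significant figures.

Mixed concentration C = ΣQC/ΣQ = (70.50·0.2800 + 4.060·20.60) / 74.56 = 103.4/74.56 = 1.386 mg/L.
Half-life 11.1 h → k = ln 2 / 11.1 = 0.06245 h⁻¹ = 1.499 d⁻¹.
Decay over the reach: 1.386·exp(−kt) = 1.386·0.09379 = 0.1300 mg/L.

0.130 mg/L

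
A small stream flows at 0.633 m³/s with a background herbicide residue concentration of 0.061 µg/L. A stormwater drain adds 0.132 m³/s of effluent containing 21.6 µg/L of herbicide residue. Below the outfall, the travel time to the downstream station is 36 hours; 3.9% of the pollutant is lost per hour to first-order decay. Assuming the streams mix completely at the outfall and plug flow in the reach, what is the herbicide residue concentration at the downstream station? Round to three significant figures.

0.902 µg/L

Mass balance: C = (0.6330·0.06100 + 0.1320·21.60) / 0.7650 = 2.890/0.7650 = 3.778 µg/L.
3.9%/h lost → k = −ln(1 − 0.039) = 0.03978 h⁻¹.
After decay, C = 3.778 × e^(−kt) = 3.778 × 0.2388 = 0.9021 µg/L.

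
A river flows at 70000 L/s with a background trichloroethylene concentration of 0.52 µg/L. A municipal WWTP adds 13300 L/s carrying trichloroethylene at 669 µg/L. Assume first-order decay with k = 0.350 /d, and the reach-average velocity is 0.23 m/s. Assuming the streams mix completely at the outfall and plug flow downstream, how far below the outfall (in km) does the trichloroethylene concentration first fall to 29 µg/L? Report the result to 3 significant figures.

74.3 km

Conservation of mass: C = (70000·0.5200 + 13300·669.0) / 83300 = 8934000/83300 = 107.3 µg/L.
Set 107.3·exp(−k·t) = 29 → t = ln(107.3/29)/k = 322900 s = 89.68 h.
Distance = v·t = 0.23·322900 = 74260 m = 74.26 km.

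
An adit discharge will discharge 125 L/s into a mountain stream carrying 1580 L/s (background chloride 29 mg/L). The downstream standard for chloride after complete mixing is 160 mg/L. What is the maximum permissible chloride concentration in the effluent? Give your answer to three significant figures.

At the limit, (Qr·Cr + Qe·Cₑ)/(Qr + Qe) = 160:
Cₑ = (1705·160 − 1580·29.00) / 125.0 = 1816 mg/L.

1820 mg/L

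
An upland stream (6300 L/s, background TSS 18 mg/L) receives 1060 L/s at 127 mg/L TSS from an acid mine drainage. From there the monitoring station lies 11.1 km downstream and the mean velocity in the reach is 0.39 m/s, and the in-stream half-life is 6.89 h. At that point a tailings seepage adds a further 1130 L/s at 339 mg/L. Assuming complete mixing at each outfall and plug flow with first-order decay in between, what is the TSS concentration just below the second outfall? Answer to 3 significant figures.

Mass balance: C = (6300·18.00 + 1060·127.0) / 7360 = 248000/7360 = 33.70 mg/L; combined flow 7360 L/s.
Travel time t = 11.1·1000 / 0.39 = 28460 s = 7.906 h.
Half-life 6.89 h → k = ln 2 / 6.89 = 0.1006 h⁻¹ = 2.414 d⁻¹.
Decay over the reach: 33.70·exp(−kt) = 33.70·0.4514 = 15.21 mg/L.
Second outfall: C = (7360·15.21 + 1130·339.0)/8490 = 58.31 mg/L.

58.3 mg/L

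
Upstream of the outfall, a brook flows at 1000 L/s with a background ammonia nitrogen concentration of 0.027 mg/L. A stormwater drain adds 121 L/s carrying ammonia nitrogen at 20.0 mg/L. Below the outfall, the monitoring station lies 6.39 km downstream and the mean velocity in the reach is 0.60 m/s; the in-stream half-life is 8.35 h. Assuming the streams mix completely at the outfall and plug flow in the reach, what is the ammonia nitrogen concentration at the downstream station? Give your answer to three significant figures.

1.71 mg/L

Flow-weighted average: C = (1000·0.02700 + 121.0·20.00) / 1121 = 2447/1121 = 2.183 mg/L.
Travel time t = 6.39·1000 / 0.60 = 10650 s = 2.958 h.
Half-life 8.35 h → k = ln 2 / 8.35 = 0.08301 h⁻¹ = 1.992 d⁻¹.
Applying C = C₀e^(−kt): 2.183 × 0.7823 = 1.708 mg/L.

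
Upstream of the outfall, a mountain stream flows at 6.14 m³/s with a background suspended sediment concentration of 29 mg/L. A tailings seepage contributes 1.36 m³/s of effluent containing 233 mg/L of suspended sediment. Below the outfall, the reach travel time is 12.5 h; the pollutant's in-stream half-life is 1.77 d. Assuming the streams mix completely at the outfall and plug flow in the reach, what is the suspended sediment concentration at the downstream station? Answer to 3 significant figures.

After mixing, C = (6.140·29.00 + 1.360·233.0) / 7.500 = 494.9/7.500 = 65.99 mg/L.
Half-life 1.77 d → k = ln 2 / 1.77 = 0.3916 d⁻¹.
After decay, C = 65.99 × e^(−kt) = 65.99 × 0.8155 = 53.82 mg/L.

53.8 mg/L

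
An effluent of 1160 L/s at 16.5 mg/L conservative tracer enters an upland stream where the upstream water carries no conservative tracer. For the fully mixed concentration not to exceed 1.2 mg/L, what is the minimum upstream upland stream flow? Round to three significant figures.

Set C_mix = 1.2: (Q·0 + 1160·16.50) / (Q + 1160) = 1.2
→ Q = 1160·(16.50 − 1.2)/(1.2 − 0) = 14790 L/s.

14800 L/s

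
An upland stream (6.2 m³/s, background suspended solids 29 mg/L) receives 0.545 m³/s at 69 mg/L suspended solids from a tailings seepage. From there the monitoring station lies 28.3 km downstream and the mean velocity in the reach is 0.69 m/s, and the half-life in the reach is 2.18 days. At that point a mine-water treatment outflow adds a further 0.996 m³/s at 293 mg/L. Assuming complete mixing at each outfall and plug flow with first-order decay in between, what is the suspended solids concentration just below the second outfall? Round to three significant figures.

61.8 mg/L

Flow-weighted average: C = (6.200·29.00 + 0.5450·69.00) / 6.745 = 217.4/6.745 = 32.23 mg/L; combined flow 6.745 m³/s.
Travel time t = 28.3·1000 / 0.69 = 41010 s = 11.39 h.
Half-life 2.18 d → k = ln 2 / 2.18 = 0.3180 d⁻¹.
First-order decay: C = 32.23·exp(−k·t) = 32.23·0.8599 = 27.72 mg/L.
Second outfall: C = (6.745·27.72 + 0.9960·293.0)/7.741 = 61.85 mg/L.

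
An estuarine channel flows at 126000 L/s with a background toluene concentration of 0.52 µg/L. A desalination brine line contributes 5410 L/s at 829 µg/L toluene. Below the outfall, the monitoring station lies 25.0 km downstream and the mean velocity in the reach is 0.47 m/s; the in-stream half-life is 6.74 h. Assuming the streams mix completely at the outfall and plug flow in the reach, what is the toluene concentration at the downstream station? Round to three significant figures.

7.58 µg/L

Conservation of mass: C = (126000·0.5200 + 5410·829.0) / 131400 = 4550000/131400 = 34.63 µg/L.
Travel time t = 25.0·1000 / 0.47 = 53190 s = 14.78 h.
Half-life 6.74 h → k = ln 2 / 6.74 = 0.1028 h⁻¹ = 2.468 d⁻¹.
First-order decay: C = 34.63·exp(−k·t) = 34.63·0.2188 = 7.577 µg/L.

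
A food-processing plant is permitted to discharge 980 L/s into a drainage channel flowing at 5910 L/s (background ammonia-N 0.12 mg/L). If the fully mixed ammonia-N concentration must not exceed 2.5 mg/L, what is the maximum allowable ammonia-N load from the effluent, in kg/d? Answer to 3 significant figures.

1430 kg/d

Mass balance at the limit: 5910·0.1200 + 980.0·Cₑ = 6890·2.5 → Cₑ = 16.85 mg/L.
980.0 L/s = 0.9800 m³/s. Load = 0.9800 m³/s × 16.85 g/m³ × 86 400 s/d = 1427 kg/d.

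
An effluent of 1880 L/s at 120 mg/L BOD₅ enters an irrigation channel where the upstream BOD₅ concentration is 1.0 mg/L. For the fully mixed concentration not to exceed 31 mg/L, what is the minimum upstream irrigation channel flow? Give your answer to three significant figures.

Set C_mix = 31: (Q·1.000 + 1880·120.0) / (Q + 1880) = 31
→ Q = 1880·(120.0 − 31)/(31 − 1.000) = 5577 L/s.

5580 L/s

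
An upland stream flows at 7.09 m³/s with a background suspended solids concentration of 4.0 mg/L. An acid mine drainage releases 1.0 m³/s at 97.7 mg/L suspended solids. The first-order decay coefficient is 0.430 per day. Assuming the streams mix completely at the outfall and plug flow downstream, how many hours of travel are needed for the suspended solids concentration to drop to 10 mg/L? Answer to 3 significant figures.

24.8 h

Flow-weighted average: C = (7.090·4.000 + 1.000·97.70) / 8.090 = 126.1/8.090 = 15.58 mg/L.
15.58·exp(−k·t) = 10 → t = ln(15.58/10)/k = 89120 s = 24.76 h.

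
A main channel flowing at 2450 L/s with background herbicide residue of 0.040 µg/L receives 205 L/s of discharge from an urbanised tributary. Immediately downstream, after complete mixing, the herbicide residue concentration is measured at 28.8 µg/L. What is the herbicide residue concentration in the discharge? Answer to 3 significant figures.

Mass balance: 2450·0.04000 + 205.0·Cₑ = 2655·28.80
→ Cₑ = (2655·28.80 − 2450·0.04000) / 205.0 = 372.5 µg/L.

373 µg/L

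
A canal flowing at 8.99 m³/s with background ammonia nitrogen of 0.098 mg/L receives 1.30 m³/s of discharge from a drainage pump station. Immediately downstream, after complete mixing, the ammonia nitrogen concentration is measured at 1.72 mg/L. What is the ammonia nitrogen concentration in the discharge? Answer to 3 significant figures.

12.9 mg/L

Mass balance: 8.990·0.09800 + 1.300·Cₑ = 10.29·1.720
→ Cₑ = (10.29·1.720 − 8.990·0.09800) / 1.300 = 12.94 mg/L.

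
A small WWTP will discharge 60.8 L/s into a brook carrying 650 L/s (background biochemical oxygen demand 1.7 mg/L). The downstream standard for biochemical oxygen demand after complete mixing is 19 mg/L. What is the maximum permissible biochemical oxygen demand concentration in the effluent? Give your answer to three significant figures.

At the limit, (Qr·Cr + Qe·Cₑ)/(Qr + Qe) = 19:
Cₑ = (710.8·19 − 650.0·1.700) / 60.80 = 204.0 mg/L.

204 mg/L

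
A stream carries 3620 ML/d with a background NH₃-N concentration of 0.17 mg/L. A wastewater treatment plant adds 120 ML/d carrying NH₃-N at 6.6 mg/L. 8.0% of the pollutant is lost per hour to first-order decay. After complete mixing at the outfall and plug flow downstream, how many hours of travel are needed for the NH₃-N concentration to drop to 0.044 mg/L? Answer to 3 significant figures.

25.7 h

Conservation of mass: C = (3620·0.1700 + 120.0·6.600) / 3740 = 1407/3740 = 0.3763 mg/L.
8.0%/h lost → k = −ln(1 − 0.08) = 0.08338 h⁻¹.
0.3763·exp(−k·t) = 0.044 → t = ln(0.3763/0.044)/k = 92660 s = 25.74 h.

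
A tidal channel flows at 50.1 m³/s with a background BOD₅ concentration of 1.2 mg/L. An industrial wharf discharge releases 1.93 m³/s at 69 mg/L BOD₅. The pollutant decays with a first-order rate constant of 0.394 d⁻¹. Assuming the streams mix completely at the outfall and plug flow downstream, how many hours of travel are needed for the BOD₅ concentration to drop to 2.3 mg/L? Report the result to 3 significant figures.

After mixing, C = (50.10·1.200 + 1.930·69.00) / 52.03 = 193.3/52.03 = 3.715 mg/L.
3.715·exp(−k·t) = 2.3 → t = ln(3.715/2.3)/k = 105100 s = 29.21 h.

29.2 h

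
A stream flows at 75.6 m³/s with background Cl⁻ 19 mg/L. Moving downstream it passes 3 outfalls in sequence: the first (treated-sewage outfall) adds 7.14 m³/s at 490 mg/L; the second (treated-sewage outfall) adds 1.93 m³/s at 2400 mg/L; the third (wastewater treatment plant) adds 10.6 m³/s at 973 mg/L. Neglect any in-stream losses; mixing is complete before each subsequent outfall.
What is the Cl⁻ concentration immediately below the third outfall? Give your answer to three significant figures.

Below outfall 1: Q → 82.74 m³/s, C = (75.60·19.00 + 7.140·490.0)/82.74 = 59.64 mg/L.
Below outfall 2: Q → 84.67 m³/s, C = (82.74·59.64 + 1.930·2400)/84.67 = 113.0 mg/L.
Below outfall 3: Q → 95.27 m³/s, C = (84.67·113.0 + 10.60·973.0)/95.27 = 208.7 mg/L.

209 mg/L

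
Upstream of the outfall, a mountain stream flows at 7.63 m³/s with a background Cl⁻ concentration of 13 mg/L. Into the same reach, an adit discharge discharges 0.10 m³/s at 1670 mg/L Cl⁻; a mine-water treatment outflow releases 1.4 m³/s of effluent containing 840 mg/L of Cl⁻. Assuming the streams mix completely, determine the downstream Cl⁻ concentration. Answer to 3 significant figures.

After mixing, C = (7.630·13.00 + 0.1000·1670 + 1.400·840.0) / 9.130 = 1442/9.130 = 158.0 mg/L.

158 mg/L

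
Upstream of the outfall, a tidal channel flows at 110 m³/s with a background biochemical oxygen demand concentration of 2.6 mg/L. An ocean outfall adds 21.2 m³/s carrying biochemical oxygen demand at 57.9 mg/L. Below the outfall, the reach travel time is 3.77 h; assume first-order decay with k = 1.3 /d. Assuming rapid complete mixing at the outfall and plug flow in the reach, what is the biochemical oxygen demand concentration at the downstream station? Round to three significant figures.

After mixing, C = (110.0·2.600 + 21.20·57.90) / 131.2 = 1513/131.2 = 11.54 mg/L.
After decay, C = 11.54 × e^(−kt) = 11.54 × 0.8153 = 9.405 mg/L.

9.40 mg/L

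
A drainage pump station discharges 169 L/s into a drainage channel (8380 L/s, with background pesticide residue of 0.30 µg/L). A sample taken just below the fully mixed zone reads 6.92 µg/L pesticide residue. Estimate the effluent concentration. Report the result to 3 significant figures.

Mass balance: 8380·0.3000 + 169.0·Cₑ = 8549·6.920
→ Cₑ = (8549·6.920 − 8380·0.3000) / 169.0 = 335.2 µg/L.

335 µg/L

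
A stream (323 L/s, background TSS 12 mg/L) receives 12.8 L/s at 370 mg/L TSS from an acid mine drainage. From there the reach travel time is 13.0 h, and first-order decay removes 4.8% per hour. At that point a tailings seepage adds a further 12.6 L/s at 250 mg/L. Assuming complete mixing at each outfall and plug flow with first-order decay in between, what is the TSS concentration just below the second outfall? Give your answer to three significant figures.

Mass balance: C = (323.0·12.00 + 12.80·370.0) / 335.8 = 8612/335.8 = 25.65 mg/L; combined flow 335.8 L/s.
4.8%/h lost → k = −ln(1 − 0.048) = 0.04919 h⁻¹.
First-order decay: C = 25.65·exp(−k·t) = 25.65·0.5276 = 13.53 mg/L.
Second outfall: C = (335.8·13.53 + 12.60·250.0)/348.4 = 22.08 mg/L.

22.1 mg/L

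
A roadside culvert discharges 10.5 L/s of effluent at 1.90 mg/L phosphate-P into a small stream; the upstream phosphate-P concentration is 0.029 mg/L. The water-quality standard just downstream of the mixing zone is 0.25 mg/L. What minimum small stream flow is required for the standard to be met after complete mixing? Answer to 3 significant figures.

78.4 L/s

Set C_mix = 0.25: (Q·0.02900 + 10.50·1.900) / (Q + 10.50) = 0.25
→ Q = 10.50·(1.900 − 0.25)/(0.25 − 0.02900) = 78.39 L/s.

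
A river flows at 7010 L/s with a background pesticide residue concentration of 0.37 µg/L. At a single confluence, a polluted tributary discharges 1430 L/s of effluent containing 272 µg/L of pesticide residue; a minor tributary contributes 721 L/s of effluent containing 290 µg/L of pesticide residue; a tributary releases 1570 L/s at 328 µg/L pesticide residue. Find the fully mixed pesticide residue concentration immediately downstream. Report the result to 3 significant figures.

104 µg/L

After mixing, C = (7010·0.3700 + 1430·272.0 + 721.0·290.0 + 1570·328.0) / 10730 = 1116000/10730 = 104.0 µg/L.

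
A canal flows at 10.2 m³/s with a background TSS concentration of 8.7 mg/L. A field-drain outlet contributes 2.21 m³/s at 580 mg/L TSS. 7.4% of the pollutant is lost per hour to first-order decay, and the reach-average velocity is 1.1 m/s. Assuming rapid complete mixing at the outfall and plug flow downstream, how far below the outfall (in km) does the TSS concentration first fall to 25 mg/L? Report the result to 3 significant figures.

76.5 km

Flow-weighted average: C = (10.20·8.700 + 2.210·580.0) / 12.41 = 1371/12.41 = 110.4 mg/L.
7.4%/h lost → k = −ln(1 − 0.074) = 0.07688 h⁻¹.
Set 110.4·exp(−k·t) = 25 → t = ln(110.4/25)/k = 69560 s = 19.32 h.
Distance = v·t = 1.1·69560 = 76520 m = 76.52 km.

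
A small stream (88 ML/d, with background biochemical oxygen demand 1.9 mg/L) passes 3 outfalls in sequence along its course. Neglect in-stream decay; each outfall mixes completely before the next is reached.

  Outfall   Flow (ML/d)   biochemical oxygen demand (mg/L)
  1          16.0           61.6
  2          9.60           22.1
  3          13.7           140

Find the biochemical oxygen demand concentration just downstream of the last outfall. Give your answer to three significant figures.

25.8 mg/L

Below outfall 1: Q → 104.0 ML/d, C = (88.00·1.900 + 16.00·61.60)/104.0 = 11.08 mg/L.
Below outfall 2: Q → 113.6 ML/d, C = (104.0·11.08 + 9.600·22.10)/113.6 = 12.02 mg/L.
Below outfall 3: Q → 127.3 ML/d, C = (113.6·12.02 + 13.70·140.0)/127.3 = 25.79 mg/L.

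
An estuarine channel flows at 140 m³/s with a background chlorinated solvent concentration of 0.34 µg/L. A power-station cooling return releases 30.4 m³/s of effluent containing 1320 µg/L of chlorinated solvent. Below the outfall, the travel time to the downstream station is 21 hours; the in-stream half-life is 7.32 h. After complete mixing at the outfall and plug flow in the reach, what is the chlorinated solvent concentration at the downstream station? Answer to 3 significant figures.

32.3 µg/L

Mass balance: C = (140.0·0.3400 + 30.40·1320) / 170.4 = 40180/170.4 = 235.8 µg/L.
Half-life 7.32 h → k = ln 2 / 7.32 = 0.09469 h⁻¹ = 2.273 d⁻¹.
After decay, C = 235.8 × e^(−kt) = 235.8 × 0.1369 = 32.28 µg/L.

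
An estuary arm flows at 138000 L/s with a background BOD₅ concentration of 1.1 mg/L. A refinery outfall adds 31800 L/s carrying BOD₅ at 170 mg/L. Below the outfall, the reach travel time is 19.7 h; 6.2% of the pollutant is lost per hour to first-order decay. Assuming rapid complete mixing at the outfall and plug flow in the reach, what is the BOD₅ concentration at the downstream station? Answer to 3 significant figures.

Conservation of mass: C = (138000·1.100 + 31800·170.0) / 169800 = 5558000/169800 = 32.73 mg/L.
6.2%/h lost → k = −ln(1 − 0.062) = 0.06401 h⁻¹.
Applying C = C₀e^(−kt): 32.73 × 0.2834 = 9.276 mg/L.

9.28 mg/L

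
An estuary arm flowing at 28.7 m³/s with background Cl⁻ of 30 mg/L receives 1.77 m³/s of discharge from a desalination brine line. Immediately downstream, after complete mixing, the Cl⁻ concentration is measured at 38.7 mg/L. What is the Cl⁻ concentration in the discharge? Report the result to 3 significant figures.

Mass balance: 28.70·30.00 + 1.770·Cₑ = 30.47·38.70
→ Cₑ = (30.47·38.70 − 28.70·30.00) / 1.770 = 179.8 mg/L.

180 mg/L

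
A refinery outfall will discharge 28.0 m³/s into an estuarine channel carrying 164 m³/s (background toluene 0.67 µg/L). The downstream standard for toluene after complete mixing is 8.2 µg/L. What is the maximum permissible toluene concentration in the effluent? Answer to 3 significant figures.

52.3 µg/L

At the limit, (Qr·Cr + Qe·Cₑ)/(Qr + Qe) = 8.2:
Cₑ = (192.0·8.2 − 164.0·0.6700) / 28.00 = 52.30 µg/L.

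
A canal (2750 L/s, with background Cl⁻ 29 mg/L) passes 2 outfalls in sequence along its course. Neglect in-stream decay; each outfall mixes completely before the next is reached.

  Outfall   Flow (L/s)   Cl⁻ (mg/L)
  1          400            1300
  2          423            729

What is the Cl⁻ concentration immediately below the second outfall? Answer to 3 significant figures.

254 mg/L

Outfall 1: combined Q = 3150 L/s; C = (2750·29.00 + 400.0·1300)/3150 = 190.4 mg/L.
Outfall 2: combined Q = 3573 L/s; C = (3150·190.4 + 423.0·729.0)/3573 = 254.2 mg/L.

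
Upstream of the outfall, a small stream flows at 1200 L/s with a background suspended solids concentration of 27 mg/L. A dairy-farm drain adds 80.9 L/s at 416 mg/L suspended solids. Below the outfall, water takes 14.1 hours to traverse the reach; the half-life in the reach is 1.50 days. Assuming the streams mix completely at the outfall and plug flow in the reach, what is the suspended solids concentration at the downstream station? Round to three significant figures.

Flow-weighted average: C = (1200·27.00 + 80.90·416.0) / 1281 = 66050/1281 = 51.57 mg/L.
Half-life 1.50 d → k = ln 2 / 1.50 = 0.4621 d⁻¹.
After decay, C = 51.57 × e^(−kt) = 51.57 × 0.7622 = 39.31 mg/L.

39.3 mg/L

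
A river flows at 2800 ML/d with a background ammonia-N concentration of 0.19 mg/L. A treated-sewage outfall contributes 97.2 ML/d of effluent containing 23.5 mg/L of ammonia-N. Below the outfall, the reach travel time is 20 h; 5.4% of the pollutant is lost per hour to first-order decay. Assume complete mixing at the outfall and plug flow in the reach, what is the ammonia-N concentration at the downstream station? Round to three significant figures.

After mixing, C = (2800·0.1900 + 97.20·23.50) / 2897 = 2816/2897 = 0.9720 mg/L.
5.4%/h lost → k = −ln(1 − 0.054) = 0.05551 h⁻¹.
After decay, C = 0.9720 × e^(−kt) = 0.9720 × 0.3295 = 0.3203 mg/L.

0.320 mg/L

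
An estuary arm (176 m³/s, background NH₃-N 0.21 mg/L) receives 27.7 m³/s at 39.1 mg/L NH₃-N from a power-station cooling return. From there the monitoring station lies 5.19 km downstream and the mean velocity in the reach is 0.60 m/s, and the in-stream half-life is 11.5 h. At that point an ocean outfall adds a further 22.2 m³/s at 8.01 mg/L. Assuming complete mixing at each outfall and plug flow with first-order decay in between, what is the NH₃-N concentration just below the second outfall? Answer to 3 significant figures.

Flow-weighted average: C = (176.0·0.2100 + 27.70·39.10) / 203.7 = 1120/203.7 = 5.498 mg/L; combined flow 203.7 m³/s.
Travel time t = 5.19·1000 / 0.60 = 8650 s = 2.403 h.
Half-life 11.5 h → k = ln 2 / 11.5 = 0.06027 h⁻¹ = 1.447 d⁻¹.
First-order decay: C = 5.498·exp(−k·t) = 5.498·0.8652 = 4.757 mg/L.
At the second outfall, C = (203.7·4.757 + 22.20·8.010) / (203.7 + 22.20) = 5.077 mg/L.

5.08 mg/L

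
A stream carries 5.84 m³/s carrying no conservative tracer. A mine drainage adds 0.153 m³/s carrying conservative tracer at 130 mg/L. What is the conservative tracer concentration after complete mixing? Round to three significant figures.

3.32 mg/L

Mass balance: C = (5.840·0 + 0.1530·130.0) / 5.993 = 19.89/5.993 = 3.319 mg/L.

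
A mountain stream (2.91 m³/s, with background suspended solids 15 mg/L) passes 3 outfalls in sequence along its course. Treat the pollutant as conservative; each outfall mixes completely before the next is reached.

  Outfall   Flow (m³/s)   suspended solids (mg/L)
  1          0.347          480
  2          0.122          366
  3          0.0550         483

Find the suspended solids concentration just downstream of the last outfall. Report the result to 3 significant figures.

82.0 mg/L

Outfall 1: combined Q = 3.257 m³/s; C = (2.910·15.00 + 0.3470·480.0)/3.257 = 64.54 mg/L.
Outfall 2: combined Q = 3.379 m³/s; C = (3.257·64.54 + 0.1220·366.0)/3.379 = 75.43 mg/L.
Outfall 3: combined Q = 3.434 m³/s; C = (3.379·75.43 + 0.05500·483.0)/3.434 = 81.95 mg/L.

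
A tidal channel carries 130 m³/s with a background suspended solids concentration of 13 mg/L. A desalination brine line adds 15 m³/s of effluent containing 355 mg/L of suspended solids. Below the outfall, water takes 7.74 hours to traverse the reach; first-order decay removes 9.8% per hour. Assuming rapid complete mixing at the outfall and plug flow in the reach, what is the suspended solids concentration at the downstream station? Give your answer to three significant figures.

21.8 mg/L

Mass balance: C = (130.0·13.00 + 15.00·355.0) / 145.0 = 7015/145.0 = 48.38 mg/L.
9.8%/h lost → k = −ln(1 − 0.098) = 0.1031 h⁻¹.
First-order decay: C = 48.38·exp(−k·t) = 48.38·0.4501 = 21.78 mg/L.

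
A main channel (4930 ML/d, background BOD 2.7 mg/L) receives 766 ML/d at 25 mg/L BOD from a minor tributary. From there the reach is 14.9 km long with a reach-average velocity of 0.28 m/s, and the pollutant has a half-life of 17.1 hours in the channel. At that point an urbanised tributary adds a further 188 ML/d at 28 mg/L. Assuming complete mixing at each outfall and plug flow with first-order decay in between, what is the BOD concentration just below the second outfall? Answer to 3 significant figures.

3.92 mg/L

Mixed concentration C = ΣQC/ΣQ = (4930·2.700 + 766.0·25.00) / 5696 = 32460/5696 = 5.699 mg/L; combined flow 5696 ML/d.
Travel time t = 14.9·1000 / 0.28 = 53210 s = 14.78 h.
Half-life 17.1 h → k = ln 2 / 17.1 = 0.04053 h⁻¹ = 0.9728 d⁻¹.
Applying C = C₀e^(−kt): 5.699 × 0.5493 = 3.130 mg/L.
At the second outfall, C = (5696·3.130 + 188.0·28.00) / (5696 + 188.0) = 3.925 mg/L.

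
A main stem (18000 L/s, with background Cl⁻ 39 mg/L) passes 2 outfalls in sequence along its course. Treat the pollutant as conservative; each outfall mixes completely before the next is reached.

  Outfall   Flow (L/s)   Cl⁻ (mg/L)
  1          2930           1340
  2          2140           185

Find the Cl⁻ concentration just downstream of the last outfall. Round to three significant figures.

Below outfall 1: Q → 20930 L/s, C = (18000·39.00 + 2930·1340)/20930 = 221.1 mg/L.
Below outfall 2: Q → 23070 L/s, C = (20930·221.1 + 2140·185.0)/23070 = 217.8 mg/L.

218 mg/L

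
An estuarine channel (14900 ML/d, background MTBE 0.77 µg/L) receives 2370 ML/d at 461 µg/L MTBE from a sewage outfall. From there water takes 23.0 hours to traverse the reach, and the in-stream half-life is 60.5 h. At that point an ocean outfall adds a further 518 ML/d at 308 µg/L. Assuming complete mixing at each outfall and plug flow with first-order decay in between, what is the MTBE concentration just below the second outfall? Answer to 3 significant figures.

56.7 µg/L

Flow-weighted average: C = (14900·0.7700 + 2370·461.0) / 17270 = 1104000/17270 = 63.93 µg/L; combined flow 17270 ML/d.
Half-life 60.5 h → k = ln 2 / 60.5 = 0.01146 h⁻¹ = 0.2750 d⁻¹.
After decay, C = 63.93 × e^(−kt) = 63.93 × 0.7683 = 49.12 µg/L.
Second outfall: C = (17270·49.12 + 518.0·308.0)/17790 = 56.66 µg/L.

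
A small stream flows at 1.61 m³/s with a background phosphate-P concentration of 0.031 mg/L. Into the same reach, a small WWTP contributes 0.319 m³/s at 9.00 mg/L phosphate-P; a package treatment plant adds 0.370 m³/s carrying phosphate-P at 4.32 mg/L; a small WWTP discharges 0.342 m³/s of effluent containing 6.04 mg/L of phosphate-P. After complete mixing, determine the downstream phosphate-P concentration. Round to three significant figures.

Mass balance: C = (1.610·0.03100 + 0.3190·9.000 + 0.3700·4.320 + 0.3420·6.040) / 2.641 = 6.585/2.641 = 2.493 mg/L.

2.49 mg/L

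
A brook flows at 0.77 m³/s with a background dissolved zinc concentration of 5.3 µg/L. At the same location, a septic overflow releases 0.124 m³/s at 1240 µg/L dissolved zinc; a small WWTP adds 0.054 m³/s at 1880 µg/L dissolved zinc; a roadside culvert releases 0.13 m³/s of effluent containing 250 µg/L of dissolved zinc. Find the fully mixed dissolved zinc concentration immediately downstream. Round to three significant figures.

Mixed concentration C = ΣQC/ΣQ = (0.7700·5.300 + 0.1240·1240 + 0.05400·1880 + 0.1300·250.0) / 1.078 = 291.9/1.078 = 270.7 µg/L.

271 µg/L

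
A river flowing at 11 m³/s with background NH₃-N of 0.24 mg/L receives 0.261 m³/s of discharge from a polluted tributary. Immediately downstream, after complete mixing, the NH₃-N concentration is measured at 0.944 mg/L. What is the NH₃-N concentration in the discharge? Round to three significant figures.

Mass balance: 11.00·0.2400 + 0.2610·Cₑ = 11.26·0.9440
→ Cₑ = (11.26·0.9440 − 11.00·0.2400) / 0.2610 = 30.61 mg/L.

30.6 mg/L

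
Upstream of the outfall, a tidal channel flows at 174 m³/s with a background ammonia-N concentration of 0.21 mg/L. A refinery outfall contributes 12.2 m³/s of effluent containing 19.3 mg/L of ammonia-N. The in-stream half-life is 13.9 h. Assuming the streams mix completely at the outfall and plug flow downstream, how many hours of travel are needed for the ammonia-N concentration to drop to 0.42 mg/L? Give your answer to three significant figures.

Flow-weighted average: C = (174.0·0.2100 + 12.20·19.30) / 186.2 = 272.0/186.2 = 1.461 mg/L.
Half-life 13.9 h → k = ln 2 / 13.9 = 0.04987 h⁻¹ = 1.197 d⁻¹.
1.461·exp(−k·t) = 0.42 → t = ln(1.461/0.42)/k = 89990 s = 25.00 h.

25.0 h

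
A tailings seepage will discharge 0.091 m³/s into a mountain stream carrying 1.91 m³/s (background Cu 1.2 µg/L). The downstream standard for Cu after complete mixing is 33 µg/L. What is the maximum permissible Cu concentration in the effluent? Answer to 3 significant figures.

At the limit, (Qr·Cr + Qe·Cₑ)/(Qr + Qe) = 33:
Cₑ = (2.001·33 − 1.910·1.200) / 0.09100 = 700.5 µg/L.

700 µg/L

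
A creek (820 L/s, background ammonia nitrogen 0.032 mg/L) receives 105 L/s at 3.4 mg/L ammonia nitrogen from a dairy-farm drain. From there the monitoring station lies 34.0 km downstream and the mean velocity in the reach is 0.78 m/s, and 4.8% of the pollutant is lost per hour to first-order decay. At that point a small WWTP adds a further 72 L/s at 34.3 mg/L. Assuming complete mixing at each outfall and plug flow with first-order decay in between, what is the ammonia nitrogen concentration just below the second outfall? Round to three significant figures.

Conservation of mass: C = (820.0·0.03200 + 105.0·3.400) / 925.0 = 383.2/925.0 = 0.4143 mg/L; combined flow 925.0 L/s.
Travel time t = 34.0·1000 / 0.78 = 43590 s = 12.11 h.
4.8%/h lost → k = −ln(1 − 0.048) = 0.04919 h⁻¹.
Decay over the reach: 0.4143·exp(−kt) = 0.4143·0.5512 = 0.2284 mg/L.
At the second outfall, C = (925.0·0.2284 + 72.00·34.30) / (925.0 + 72.00) = 2.689 mg/L.

2.69 mg/L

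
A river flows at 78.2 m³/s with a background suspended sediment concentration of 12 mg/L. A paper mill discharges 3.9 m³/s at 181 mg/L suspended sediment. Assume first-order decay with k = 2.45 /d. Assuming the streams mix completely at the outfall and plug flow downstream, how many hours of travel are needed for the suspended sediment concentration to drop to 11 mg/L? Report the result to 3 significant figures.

5.87 h

After mixing, C = (78.20·12.00 + 3.900·181.0) / 82.10 = 1644/82.10 = 20.03 mg/L.
20.03·exp(−k·t) = 11 → t = ln(20.03/11)/k = 21130 s = 5.870 h.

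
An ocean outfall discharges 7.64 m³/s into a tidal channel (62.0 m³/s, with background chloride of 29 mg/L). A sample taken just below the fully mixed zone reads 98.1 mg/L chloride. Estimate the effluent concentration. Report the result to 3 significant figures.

Mass balance: 62.00·29.00 + 7.640·Cₑ = 69.64·98.10
→ Cₑ = (69.64·98.10 − 62.00·29.00) / 7.640 = 658.9 mg/L.

659 mg/L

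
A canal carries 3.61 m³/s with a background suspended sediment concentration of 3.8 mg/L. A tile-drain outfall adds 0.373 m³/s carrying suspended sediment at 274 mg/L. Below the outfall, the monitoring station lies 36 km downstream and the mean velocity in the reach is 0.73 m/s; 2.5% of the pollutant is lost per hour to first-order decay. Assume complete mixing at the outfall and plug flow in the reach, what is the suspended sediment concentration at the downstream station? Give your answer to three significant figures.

Mixed concentration C = ΣQC/ΣQ = (3.610·3.800 + 0.3730·274.0) / 3.983 = 115.9/3.983 = 29.10 mg/L.
Travel time t = 36·1000 / 0.73 = 49320 s = 13.70 h.
2.5%/h lost → k = −ln(1 − 0.025) = 0.02532 h⁻¹.
Decay over the reach: 29.10·exp(−kt) = 29.10·0.7069 = 20.57 mg/L.

20.6 mg/L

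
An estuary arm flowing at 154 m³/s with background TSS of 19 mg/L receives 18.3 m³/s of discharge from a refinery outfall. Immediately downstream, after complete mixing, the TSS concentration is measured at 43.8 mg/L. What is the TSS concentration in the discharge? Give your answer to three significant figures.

252 mg/L

Mass balance: 154.0·19.00 + 18.30·Cₑ = 172.3·43.80
→ Cₑ = (172.3·43.80 − 154.0·19.00) / 18.30 = 252.5 mg/L.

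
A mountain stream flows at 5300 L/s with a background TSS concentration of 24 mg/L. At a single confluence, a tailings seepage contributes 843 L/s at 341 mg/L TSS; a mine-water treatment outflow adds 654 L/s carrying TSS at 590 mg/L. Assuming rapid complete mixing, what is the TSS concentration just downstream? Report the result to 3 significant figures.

118 mg/L

Conservation of mass: C = (5300·24.00 + 843.0·341.0 + 654.0·590.0) / 6797 = 800500/6797 = 117.8 mg/L.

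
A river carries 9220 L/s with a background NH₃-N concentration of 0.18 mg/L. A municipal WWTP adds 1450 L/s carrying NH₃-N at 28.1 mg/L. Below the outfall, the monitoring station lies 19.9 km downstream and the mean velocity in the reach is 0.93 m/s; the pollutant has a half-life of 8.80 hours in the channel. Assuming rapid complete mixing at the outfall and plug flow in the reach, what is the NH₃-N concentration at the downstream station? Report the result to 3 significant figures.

After mixing, C = (9220·0.1800 + 1450·28.10) / 10670 = 42400/10670 = 3.974 mg/L.
Travel time t = 19.9·1000 / 0.93 = 21400 s = 5.944 h.
Half-life 8.80 h → k = ln 2 / 8.80 = 0.07877 h⁻¹ = 1.890 d⁻¹.
First-order decay: C = 3.974·exp(−k·t) = 3.974·0.6261 = 2.488 mg/L.

2.49 mg/L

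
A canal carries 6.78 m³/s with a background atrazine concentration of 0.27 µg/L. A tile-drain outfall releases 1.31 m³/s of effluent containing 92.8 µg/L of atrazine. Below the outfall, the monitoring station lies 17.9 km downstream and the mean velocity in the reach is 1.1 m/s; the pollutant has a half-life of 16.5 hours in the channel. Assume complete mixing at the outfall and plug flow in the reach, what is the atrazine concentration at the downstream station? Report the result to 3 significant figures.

12.6 µg/L

Conservation of mass: C = (6.780·0.2700 + 1.310·92.80) / 8.090 = 123.4/8.090 = 15.25 µg/L.
Travel time t = 17.9·1000 / 1.1 = 16270 s = 4.520 h.
Half-life 16.5 h → k = ln 2 / 16.5 = 0.04201 h⁻¹ = 1.008 d⁻¹.
After decay, C = 15.25 × e^(−kt) = 15.25 × 0.8271 = 12.62 µg/L.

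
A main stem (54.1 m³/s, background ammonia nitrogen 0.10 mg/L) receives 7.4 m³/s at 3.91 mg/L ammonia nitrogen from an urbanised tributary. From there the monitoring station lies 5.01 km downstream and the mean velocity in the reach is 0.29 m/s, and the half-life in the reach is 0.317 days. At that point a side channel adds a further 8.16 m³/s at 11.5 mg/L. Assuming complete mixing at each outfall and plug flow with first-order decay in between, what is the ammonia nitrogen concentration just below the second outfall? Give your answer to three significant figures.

Flow-weighted average: C = (54.10·0.1000 + 7.400·3.910) / 61.50 = 34.34/61.50 = 0.5584 mg/L; combined flow 61.50 m³/s.
Travel time t = 5.01·1000 / 0.29 = 17280 s = 4.799 h.
Half-life 0.317 d → k = ln 2 / 0.317 = 2.187 d⁻¹.
Decay over the reach: 0.5584·exp(−kt) = 0.5584·0.6458 = 0.3607 mg/L.
Second outfall: C = (61.50·0.3607 + 8.160·11.50)/69.66 = 1.666 mg/L.

1.67 mg/L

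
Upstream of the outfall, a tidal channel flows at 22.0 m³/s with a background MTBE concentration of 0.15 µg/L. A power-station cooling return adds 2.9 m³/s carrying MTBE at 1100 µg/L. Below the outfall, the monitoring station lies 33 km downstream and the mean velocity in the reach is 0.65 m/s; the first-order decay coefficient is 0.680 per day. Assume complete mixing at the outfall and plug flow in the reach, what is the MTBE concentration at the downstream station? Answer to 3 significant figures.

86.0 µg/L

After mixing, C = (22.00·0.1500 + 2.900·1100) / 24.90 = 3193/24.90 = 128.2 µg/L.
Travel time t = 33·1000 / 0.65 = 50770 s = 14.10 h.
Applying C = C₀e^(−kt): 128.2 × 0.6706 = 86.00 µg/L.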